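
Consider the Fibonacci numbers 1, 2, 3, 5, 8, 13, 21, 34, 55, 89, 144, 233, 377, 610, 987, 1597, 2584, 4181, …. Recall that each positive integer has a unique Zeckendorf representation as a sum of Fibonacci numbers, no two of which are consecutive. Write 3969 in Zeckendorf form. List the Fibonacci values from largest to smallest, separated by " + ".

2584 + 987 + 377 + 21

subtract 2584 from 3969: 1385 remains
subtract 987 from 1385: 398 remains
subtract 377 from 398: 21 remains
subtract 21 from 21: 0 remains
So 3969 = 2584 + 987 + 377 + 21, with no two terms consecutive in the sequence.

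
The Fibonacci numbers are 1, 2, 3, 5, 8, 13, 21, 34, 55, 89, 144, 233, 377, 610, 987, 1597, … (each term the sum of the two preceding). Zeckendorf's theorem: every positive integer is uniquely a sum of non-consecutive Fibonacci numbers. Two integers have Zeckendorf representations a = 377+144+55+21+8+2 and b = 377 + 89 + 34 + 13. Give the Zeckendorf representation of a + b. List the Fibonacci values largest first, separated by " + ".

987 + 89 + 34 + 8 + 2

The two numbers are 607 and 513, so their sum is 1120.
Greedy algorithm:
1120 − 987 = 133
133 − 89 = 44
44 − 34 = 10
10 − 8 = 2
2 − 2 = 0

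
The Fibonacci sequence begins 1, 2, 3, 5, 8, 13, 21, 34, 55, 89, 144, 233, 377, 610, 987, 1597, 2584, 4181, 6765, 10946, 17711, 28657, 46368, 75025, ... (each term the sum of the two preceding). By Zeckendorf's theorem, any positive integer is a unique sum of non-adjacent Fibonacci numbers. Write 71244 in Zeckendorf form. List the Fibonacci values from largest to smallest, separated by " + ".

subtract 46368 from 71244: 24876 remains
subtract 17711 from 24876: 7165 remains
subtract 6765 from 7165: 400 remains
subtract 377 from 400: 23 remains
subtract 21 from 23: 2 remains
subtract 2 from 2: 0 remains
So 71244 = 46368 + 17711 + 6765 + 377 + 21 + 2, with no two terms consecutive in the sequence.

46368 + 17711 + 6765 + 377 + 21 + 2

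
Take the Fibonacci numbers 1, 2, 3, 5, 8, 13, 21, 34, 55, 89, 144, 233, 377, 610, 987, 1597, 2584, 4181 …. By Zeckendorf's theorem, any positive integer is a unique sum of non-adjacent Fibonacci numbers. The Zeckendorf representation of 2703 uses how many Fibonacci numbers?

5

2703: greatest Fibonacci not exceeding it is 2584, leaving 119
119: greatest Fibonacci not exceeding it is 89, leaving 30
30: greatest Fibonacci not exceeding it is 21, leaving 9
9: greatest Fibonacci not exceeding it is 8, leaving 1
1: greatest Fibonacci not exceeding it is 1, leaving 0
2703 = 2584 + 89 + 21 + 8 + 1, which has 5 terms.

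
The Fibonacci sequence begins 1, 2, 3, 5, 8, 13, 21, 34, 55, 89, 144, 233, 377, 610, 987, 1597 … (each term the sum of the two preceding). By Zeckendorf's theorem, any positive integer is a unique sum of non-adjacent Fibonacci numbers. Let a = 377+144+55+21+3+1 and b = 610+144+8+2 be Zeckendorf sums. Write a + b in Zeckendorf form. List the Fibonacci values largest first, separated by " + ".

The two numbers are 601 and 764, so their sum is 1365.
Repeatedly subtract the largest Fibonacci number that fits:
1365: greatest Fibonacci not exceeding it is 987, leaving 378
378: greatest Fibonacci not exceeding it is 377, leaving 1
1: greatest Fibonacci not exceeding it is 1, leaving 0

987 + 377 + 1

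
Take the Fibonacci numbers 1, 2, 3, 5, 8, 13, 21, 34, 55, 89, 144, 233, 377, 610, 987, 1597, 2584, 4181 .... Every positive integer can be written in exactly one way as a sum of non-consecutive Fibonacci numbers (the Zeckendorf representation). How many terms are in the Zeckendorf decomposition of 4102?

largest Fibonacci ≤ 4102 is 2584; 4102 − 2584 = 1518
largest Fibonacci ≤ 1518 is 987; 1518 − 987 = 531
largest Fibonacci ≤ 531 is 377; 531 − 377 = 154
largest Fibonacci ≤ 154 is 144; 154 − 144 = 10
largest Fibonacci ≤ 10 is 8; 10 − 8 = 2
largest Fibonacci ≤ 2 is 2; 2 − 2 = 0
4102 = 2584 + 987 + 377 + 144 + 8 + 2, which has 6 terms.

6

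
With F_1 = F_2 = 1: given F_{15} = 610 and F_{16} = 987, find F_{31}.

1346269

By F_{2k+1} = F_k² + F_{k+1}²: F_{31} = 610² + 987² = 372100 + 974169 = 1346269.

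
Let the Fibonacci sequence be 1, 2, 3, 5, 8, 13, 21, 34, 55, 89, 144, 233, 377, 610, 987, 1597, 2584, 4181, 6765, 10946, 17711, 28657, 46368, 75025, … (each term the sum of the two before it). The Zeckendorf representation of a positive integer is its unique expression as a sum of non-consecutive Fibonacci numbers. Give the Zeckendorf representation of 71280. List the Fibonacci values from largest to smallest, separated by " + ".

46368 + 17711 + 6765 + 377 + 55 + 3 + 1

Greedily peel off the largest Fibonacci term at each step:
71280: greatest Fibonacci not exceeding it is 46368, leaving 24912
24912: greatest Fibonacci not exceeding it is 17711, leaving 7201
7201: greatest Fibonacci not exceeding it is 6765, leaving 436
436: greatest Fibonacci not exceeding it is 377, leaving 59
59: greatest Fibonacci not exceeding it is 55, leaving 4
4: greatest Fibonacci not exceeding it is 3, leaving 1
1: greatest Fibonacci not exceeding it is 1, leaving 0
So 71280 = 46368 + 17711 + 6765 + 377 + 55 + 3 + 1, with no two terms consecutive in the sequence.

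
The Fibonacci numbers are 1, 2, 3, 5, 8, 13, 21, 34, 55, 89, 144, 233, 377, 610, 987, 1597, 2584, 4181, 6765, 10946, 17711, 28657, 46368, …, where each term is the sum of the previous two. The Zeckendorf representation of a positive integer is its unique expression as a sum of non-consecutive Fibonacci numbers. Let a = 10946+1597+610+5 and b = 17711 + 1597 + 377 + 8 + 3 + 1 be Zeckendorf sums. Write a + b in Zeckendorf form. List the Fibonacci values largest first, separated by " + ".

The two numbers are 13158 and 19697, so their sum is 32855.
take 28657 (≤ 32855); 32855 − 28657 = 4198
take 4181 (≤ 4198); 4198 − 4181 = 17
take 13 (≤ 17); 17 − 13 = 4
take 3 (≤ 4); 4 − 3 = 1
take 1 (≤ 1); 1 − 1 = 0

28657 + 4181 + 13 + 3 + 1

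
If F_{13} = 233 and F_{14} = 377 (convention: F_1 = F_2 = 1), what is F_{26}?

By the doubling identity F_{2k} = F_k(2F_{k+1} − F_k): F_{26} = 233·(2·377 − 233) = 233·521 = 121393.

121393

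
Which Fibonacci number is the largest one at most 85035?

75025 ≤ 85035 < 121393, so the largest Fibonacci number not exceeding 85035 is 75025.

75025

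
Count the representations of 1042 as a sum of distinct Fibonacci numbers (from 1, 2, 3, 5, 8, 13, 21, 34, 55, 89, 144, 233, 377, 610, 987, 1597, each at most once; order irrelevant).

19

Each representation comes from the Zeckendorf form by replacing some F_k with F_{k−1} + F_{k−2} where possible.
1042 = 987+55 = 987+34+21 = 610+377+55 = … (16 more), for 19 in all.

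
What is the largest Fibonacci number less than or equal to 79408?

75025

75025 ≤ 79408 < 121393, so the largest Fibonacci number not exceeding 79408 is 75025.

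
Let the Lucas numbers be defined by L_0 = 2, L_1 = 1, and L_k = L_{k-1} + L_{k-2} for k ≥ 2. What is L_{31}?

3010349

Iterating the recurrence up to L_{25} = 167761 and L_{24} = 103682:
L_{26} = L_{25} + L_{24} = 167761 + 103682 = 271443
L_{27} = L_{26} + L_{25} = 271443 + 167761 = 439204
L_{28} = L_{27} + L_{26} = 439204 + 271443 = 710647
L_{29} = L_{28} + L_{27} = 710647 + 439204 = 1149851
L_{30} = L_{29} + L_{28} = 1149851 + 710647 = 1860498
L_{31} = L_{30} + L_{29} = 1860498 + 1149851 = 3010349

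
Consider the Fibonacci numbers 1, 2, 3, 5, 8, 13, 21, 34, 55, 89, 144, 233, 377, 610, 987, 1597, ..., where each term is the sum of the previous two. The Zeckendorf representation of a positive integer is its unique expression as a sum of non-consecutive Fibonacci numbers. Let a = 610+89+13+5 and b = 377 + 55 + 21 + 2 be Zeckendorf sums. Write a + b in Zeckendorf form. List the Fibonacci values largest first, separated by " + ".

987 + 144 + 34 + 5 + 2

The two numbers are 717 and 455, so their sum is 1172.
Greedy algorithm:
take 987 (≤ 1172); 1172 − 987 = 185
take 144 (≤ 185); 185 − 144 = 41
take 34 (≤ 41); 41 − 34 = 7
take 5 (≤ 7); 7 − 5 = 2
take 2 (≤ 2); 2 − 2 = 0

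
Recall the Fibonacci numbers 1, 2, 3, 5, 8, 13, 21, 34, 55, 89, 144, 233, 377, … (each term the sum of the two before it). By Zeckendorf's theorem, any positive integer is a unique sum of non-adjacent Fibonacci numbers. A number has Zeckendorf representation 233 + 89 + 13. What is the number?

233 + 89 + 13 = 335.

335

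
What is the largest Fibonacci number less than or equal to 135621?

121393 ≤ 135621 < 196418, so the largest Fibonacci number not exceeding 135621 is 121393.

121393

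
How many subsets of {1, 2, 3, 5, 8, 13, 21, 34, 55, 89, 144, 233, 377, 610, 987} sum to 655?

Starting from the Zeckendorf form and repeatedly splitting a term F_k into F_{k−1} + F_{k−2} (when neither is already used) reaches every representation.
655 = 610+34+8+3 = 610+34+8+2+1 = 610+21+13+8+3 = 377+233+34+8+3 = … (17 more), for 21 in all.

21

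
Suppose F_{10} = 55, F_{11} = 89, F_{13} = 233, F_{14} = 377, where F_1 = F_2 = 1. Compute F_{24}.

By the addition formula F_{m+n} = F_m F_{n+1} + F_{m−1} F_n with m=14, n=10: F_{24} = 377·89 + 233·55 = 33553 + 12815 = 46368.

46368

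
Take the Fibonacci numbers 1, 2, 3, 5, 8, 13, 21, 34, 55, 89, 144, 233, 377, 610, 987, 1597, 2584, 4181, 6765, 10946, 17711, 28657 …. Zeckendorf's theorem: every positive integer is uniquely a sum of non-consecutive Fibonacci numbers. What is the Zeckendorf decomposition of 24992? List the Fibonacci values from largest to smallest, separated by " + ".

17711 + 6765 + 377 + 89 + 34 + 13 + 3

take 17711 (≤ 24992); 24992 − 17711 = 7281
take 6765 (≤ 7281); 7281 − 6765 = 516
take 377 (≤ 516); 516 − 377 = 139
take 89 (≤ 139); 139 − 89 = 50
take 34 (≤ 50); 50 − 34 = 16
take 13 (≤ 16); 16 − 13 = 3
take 3 (≤ 3); 3 − 3 = 0
So 24992 = 17711 + 6765 + 377 + 89 + 34 + 13 + 3, with no two terms consecutive in the sequence.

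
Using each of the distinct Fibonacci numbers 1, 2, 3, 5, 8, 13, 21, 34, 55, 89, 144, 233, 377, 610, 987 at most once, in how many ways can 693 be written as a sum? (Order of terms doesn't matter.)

693 = 610+55+21+5+2 = 610+55+13+8+5+2 = 377+233+55+21+5+2 = 610+34+21+13+8+5+2 = 377+233+55+13+8+5+2 = … (4 more), for 9 in all.

9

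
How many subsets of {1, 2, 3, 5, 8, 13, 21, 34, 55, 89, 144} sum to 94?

Each representation comes from the Zeckendorf form by replacing some F_k with F_{k−1} + F_{k−2} where possible.
94 = 89+5 = 89+3+2 = 55+34+5 = 55+34+3+2 = … (3 more), for 7 in all.

7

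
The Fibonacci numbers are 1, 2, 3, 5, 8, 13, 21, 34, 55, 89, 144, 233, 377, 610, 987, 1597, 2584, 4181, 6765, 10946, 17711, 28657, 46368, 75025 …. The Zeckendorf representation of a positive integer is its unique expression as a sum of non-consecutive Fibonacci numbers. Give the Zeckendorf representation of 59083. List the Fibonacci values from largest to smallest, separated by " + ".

Greedy algorithm:
59083: greatest Fibonacci not exceeding it is 46368, leaving 12715
12715: greatest Fibonacci not exceeding it is 10946, leaving 1769
1769: greatest Fibonacci not exceeding it is 1597, leaving 172
172: greatest Fibonacci not exceeding it is 144, leaving 28
28: greatest Fibonacci not exceeding it is 21, leaving 7
7: greatest Fibonacci not exceeding it is 5, leaving 2
2: greatest Fibonacci not exceeding it is 2, leaving 0
So 59083 = 46368 + 10946 + 1597 + 144 + 21 + 5 + 2, with no two terms consecutive in the sequence.

46368 + 10946 + 1597 + 144 + 21 + 5 + 2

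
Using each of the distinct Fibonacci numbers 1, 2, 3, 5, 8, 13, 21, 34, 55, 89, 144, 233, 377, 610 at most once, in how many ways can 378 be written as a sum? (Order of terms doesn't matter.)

Each representation comes from the Zeckendorf form by replacing some F_k with F_{k−1} + F_{k−2} where possible.
378 = 377+1 = 233+144+1 = 233+89+55+1 = 233+89+34+21+1 = … (2 more), for 6 in all.

6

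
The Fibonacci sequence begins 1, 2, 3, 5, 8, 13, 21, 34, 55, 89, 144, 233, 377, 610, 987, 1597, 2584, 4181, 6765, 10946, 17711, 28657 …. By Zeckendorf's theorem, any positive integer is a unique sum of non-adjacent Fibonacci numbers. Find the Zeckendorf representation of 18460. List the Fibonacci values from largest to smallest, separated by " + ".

18460: greatest Fibonacci not exceeding it is 17711, leaving 749
749: greatest Fibonacci not exceeding it is 610, leaving 139
139: greatest Fibonacci not exceeding it is 89, leaving 50
50: greatest Fibonacci not exceeding it is 34, leaving 16
16: greatest Fibonacci not exceeding it is 13, leaving 3
3: greatest Fibonacci not exceeding it is 3, leaving 0
So 18460 = 17711 + 610 + 89 + 34 + 13 + 3, with no two terms consecutive in the sequence.

17711 + 610 + 89 + 34 + 13 + 3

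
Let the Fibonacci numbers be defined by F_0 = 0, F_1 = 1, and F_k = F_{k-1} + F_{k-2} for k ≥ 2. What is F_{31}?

Iterating the recurrence up to F_{25} = 75025 and F_{24} = 46368:
F_{26} = F_{25} + F_{24} = 75025 + 46368 = 121393
F_{27} = F_{26} + F_{25} = 121393 + 75025 = 196418
F_{28} = F_{27} + F_{26} = 196418 + 121393 = 317811
F_{29} = F_{28} + F_{27} = 317811 + 196418 = 514229
F_{30} = F_{29} + F_{28} = 514229 + 317811 = 832040
F_{31} = F_{30} + F_{29} = 832040 + 514229 = 1346269

1346269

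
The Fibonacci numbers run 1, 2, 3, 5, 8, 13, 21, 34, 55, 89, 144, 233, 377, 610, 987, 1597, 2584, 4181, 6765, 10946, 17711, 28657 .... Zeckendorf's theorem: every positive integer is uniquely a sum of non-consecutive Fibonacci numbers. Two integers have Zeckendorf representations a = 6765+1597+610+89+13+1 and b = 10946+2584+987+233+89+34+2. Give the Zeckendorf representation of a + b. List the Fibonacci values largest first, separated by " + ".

The two numbers are 9075 and 14875, so their sum is 23950.
23950 − 17711 = 6239
6239 − 4181 = 2058
2058 − 1597 = 461
461 − 377 = 84
84 − 55 = 29
29 − 21 = 8
8 − 8 = 0

17711 + 4181 + 1597 + 377 + 55 + 21 + 8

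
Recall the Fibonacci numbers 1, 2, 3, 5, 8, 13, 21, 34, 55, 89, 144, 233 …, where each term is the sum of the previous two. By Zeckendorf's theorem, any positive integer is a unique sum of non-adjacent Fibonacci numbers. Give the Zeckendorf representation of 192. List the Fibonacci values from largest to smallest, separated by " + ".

192: greatest Fibonacci not exceeding it is 144, leaving 48
48: greatest Fibonacci not exceeding it is 34, leaving 14
14: greatest Fibonacci not exceeding it is 13, leaving 1
1: greatest Fibonacci not exceeding it is 1, leaving 0
So 192 = 144 + 34 + 13 + 1, with no two terms consecutive in the sequence.

144 + 34 + 13 + 1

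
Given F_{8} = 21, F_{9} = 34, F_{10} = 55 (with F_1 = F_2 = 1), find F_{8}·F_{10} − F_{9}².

-1

21·55 − 34² = 1155 − 1156 = -1. (Cassini's identity: F_{k−1}F_{k+1} − F_k² = (−1)^k.)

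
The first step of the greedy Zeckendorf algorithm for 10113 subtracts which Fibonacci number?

6765 ≤ 10113 < 10946, so the largest Fibonacci number not exceeding 10113 is 6765.

6765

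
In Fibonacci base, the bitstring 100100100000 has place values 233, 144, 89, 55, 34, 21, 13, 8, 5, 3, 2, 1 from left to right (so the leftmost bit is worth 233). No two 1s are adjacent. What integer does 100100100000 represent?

301

Summing the place values of the 1 bits: 233 + 55 + 13 = 301.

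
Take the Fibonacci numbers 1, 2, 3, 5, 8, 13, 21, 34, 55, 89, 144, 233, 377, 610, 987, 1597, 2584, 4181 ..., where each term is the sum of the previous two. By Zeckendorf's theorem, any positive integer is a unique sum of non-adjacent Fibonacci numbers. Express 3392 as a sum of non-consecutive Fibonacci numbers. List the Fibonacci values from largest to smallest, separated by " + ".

Greedy algorithm:
3392: greatest Fibonacci not exceeding it is 2584, leaving 808
808: greatest Fibonacci not exceeding it is 610, leaving 198
198: greatest Fibonacci not exceeding it is 144, leaving 54
54: greatest Fibonacci not exceeding it is 34, leaving 20
20: greatest Fibonacci not exceeding it is 13, leaving 7
7: greatest Fibonacci not exceeding it is 5, leaving 2
2: greatest Fibonacci not exceeding it is 2, leaving 0
So 3392 = 2584 + 610 + 144 + 34 + 13 + 5 + 2, with no two terms consecutive in the sequence.

2584 + 610 + 144 + 34 + 13 + 5 + 2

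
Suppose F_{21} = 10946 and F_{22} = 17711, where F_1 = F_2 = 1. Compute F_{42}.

267914296

By the doubling identity F_{2k} = F_k(2F_{k+1} − F_k): F_{42} = 10946·(2·17711 − 10946) = 10946·24476 = 267914296.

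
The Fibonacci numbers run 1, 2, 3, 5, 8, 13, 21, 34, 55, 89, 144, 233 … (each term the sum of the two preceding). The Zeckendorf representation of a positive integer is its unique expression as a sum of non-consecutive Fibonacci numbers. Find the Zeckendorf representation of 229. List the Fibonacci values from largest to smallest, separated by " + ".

144 + 55 + 21 + 8 + 1

largest Fibonacci ≤ 229 is 144; 229 − 144 = 85
largest Fibonacci ≤ 85 is 55; 85 − 55 = 30
largest Fibonacci ≤ 30 is 21; 30 − 21 = 9
largest Fibonacci ≤ 9 is 8; 9 − 8 = 1
largest Fibonacci ≤ 1 is 1; 1 − 1 = 0
So 229 = 144 + 55 + 21 + 8 + 1, with no two terms consecutive in the sequence.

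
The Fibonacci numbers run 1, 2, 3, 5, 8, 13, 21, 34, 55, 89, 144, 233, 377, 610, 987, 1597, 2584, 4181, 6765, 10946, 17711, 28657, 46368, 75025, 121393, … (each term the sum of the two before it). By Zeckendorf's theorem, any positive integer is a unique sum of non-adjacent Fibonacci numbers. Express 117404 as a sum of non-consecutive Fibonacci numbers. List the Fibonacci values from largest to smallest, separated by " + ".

75025 + 28657 + 10946 + 2584 + 144 + 34 + 13 + 1

largest Fibonacci ≤ 117404 is 75025; 117404 − 75025 = 42379
largest Fibonacci ≤ 42379 is 28657; 42379 − 28657 = 13722
largest Fibonacci ≤ 13722 is 10946; 13722 − 10946 = 2776
largest Fibonacci ≤ 2776 is 2584; 2776 − 2584 = 192
largest Fibonacci ≤ 192 is 144; 192 − 144 = 48
largest Fibonacci ≤ 48 is 34; 48 − 34 = 14
largest Fibonacci ≤ 14 is 13; 14 − 13 = 1
largest Fibonacci ≤ 1 is 1; 1 − 1 = 0
So 117404 = 75025 + 28657 + 10946 + 2584 + 144 + 34 + 13 + 1, with no two terms consecutive in the sequence.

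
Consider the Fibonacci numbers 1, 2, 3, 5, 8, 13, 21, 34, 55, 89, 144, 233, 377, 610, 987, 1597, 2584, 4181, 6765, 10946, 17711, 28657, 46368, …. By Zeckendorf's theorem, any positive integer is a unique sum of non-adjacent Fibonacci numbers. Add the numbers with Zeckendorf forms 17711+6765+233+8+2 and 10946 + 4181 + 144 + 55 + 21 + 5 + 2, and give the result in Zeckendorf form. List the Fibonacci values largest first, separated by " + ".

The two numbers are 24719 and 15354, so their sum is 40073.
take 28657 (≤ 40073); 40073 − 28657 = 11416
take 10946 (≤ 11416); 11416 − 10946 = 470
take 377 (≤ 470); 470 − 377 = 93
take 89 (≤ 93); 93 − 89 = 4
take 3 (≤ 4); 4 − 3 = 1
take 1 (≤ 1); 1 − 1 = 0

28657 + 10946 + 377 + 89 + 3 + 1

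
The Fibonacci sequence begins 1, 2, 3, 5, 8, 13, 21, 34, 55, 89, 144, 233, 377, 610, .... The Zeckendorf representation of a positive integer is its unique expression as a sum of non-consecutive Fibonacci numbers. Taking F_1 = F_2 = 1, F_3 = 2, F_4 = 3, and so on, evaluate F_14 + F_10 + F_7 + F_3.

F_14 + F_10 + F_7 + F_3 = 377 + 55 + 13 + 2 = 447.

447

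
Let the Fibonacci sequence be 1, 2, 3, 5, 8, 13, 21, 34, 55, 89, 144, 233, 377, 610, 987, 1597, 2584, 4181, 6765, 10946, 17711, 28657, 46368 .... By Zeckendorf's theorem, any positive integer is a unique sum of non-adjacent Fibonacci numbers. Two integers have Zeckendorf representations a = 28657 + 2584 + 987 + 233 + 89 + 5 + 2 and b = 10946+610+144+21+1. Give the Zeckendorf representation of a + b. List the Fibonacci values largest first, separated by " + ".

28657 + 10946 + 4181 + 377 + 89 + 21 + 8

The two numbers are 32557 and 11722, so their sum is 44279.
Greedy algorithm:
28657 ≤ 44279 < 46368, so take 28657; remainder 15622
10946 ≤ 15622 < 17711, so take 10946; remainder 4676
4181 ≤ 4676 < 6765, so take 4181; remainder 495
377 ≤ 495 < 610, so take 377; remainder 118
89 ≤ 118 < 144, so take 89; remainder 29
21 ≤ 29 < 34, so take 21; remainder 8
8 ≤ 8 < 13, so take 8; remainder 0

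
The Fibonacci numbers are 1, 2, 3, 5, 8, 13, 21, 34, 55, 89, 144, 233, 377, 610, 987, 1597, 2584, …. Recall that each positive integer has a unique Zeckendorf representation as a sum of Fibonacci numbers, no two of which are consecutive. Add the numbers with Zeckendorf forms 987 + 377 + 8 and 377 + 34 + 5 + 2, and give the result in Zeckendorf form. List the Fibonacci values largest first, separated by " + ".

The two numbers are 1372 and 418, so their sum is 1790.
1790: greatest Fibonacci not exceeding it is 1597, leaving 193
193: greatest Fibonacci not exceeding it is 144, leaving 49
49: greatest Fibonacci not exceeding it is 34, leaving 15
15: greatest Fibonacci not exceeding it is 13, leaving 2
2: greatest Fibonacci not exceeding it is 2, leaving 0

1597 + 144 + 34 + 13 + 2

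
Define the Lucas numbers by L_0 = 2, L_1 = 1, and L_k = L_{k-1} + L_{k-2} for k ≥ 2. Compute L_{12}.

Iterating the recurrence up to L_{7} = 29 and L_{6} = 18:
L_{8} = L_{7} + L_{6} = 29 + 18 = 47
L_{9} = L_{8} + L_{7} = 47 + 29 = 76
L_{10} = L_{9} + L_{8} = 76 + 47 = 123
L_{11} = L_{10} + L_{9} = 123 + 76 = 199
L_{12} = L_{11} + L_{10} = 199 + 123 = 322

322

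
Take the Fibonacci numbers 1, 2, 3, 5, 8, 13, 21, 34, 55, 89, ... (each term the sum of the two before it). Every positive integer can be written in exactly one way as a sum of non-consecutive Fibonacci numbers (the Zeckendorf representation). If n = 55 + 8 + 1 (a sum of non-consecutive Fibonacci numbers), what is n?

55 + 8 + 1 = 64.

64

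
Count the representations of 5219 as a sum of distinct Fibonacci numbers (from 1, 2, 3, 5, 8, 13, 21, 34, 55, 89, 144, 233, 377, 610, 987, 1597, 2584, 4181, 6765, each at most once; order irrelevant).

24

Starting from the Zeckendorf form and repeatedly splitting a term F_k into F_{k−1} + F_{k−2} (when neither is already used) reaches every representation.
5219 = 4181+987+34+13+3+1 = 4181+987+34+8+5+3+1 = 4181+610+377+34+13+3+1 = 4181+987+21+13+8+5+3+1 = … (20 more), for 24 in all.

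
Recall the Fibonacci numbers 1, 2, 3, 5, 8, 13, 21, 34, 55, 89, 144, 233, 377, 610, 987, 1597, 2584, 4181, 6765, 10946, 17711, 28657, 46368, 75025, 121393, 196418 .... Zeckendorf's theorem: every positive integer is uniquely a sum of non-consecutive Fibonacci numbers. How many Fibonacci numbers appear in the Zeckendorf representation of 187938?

8

take 121393 (≤ 187938); 187938 − 121393 = 66545
take 46368 (≤ 66545); 66545 − 46368 = 20177
take 17711 (≤ 20177); 20177 − 17711 = 2466
take 1597 (≤ 2466); 2466 − 1597 = 869
take 610 (≤ 869); 869 − 610 = 259
take 233 (≤ 259); 259 − 233 = 26
take 21 (≤ 26); 26 − 21 = 5
take 5 (≤ 5); 5 − 5 = 0
187938 = 121393 + 46368 + 17711 + 1597 + 610 + 233 + 21 + 5, which has 8 terms.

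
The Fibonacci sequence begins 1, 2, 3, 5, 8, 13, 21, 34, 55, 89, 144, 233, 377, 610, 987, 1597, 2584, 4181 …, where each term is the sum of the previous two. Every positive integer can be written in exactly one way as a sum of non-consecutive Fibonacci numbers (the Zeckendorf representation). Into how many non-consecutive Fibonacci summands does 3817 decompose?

Greedy algorithm:
3817: greatest Fibonacci not exceeding it is 2584, leaving 1233
1233: greatest Fibonacci not exceeding it is 987, leaving 246
246: greatest Fibonacci not exceeding it is 233, leaving 13
13: greatest Fibonacci not exceeding it is 13, leaving 0
3817 = 2584 + 987 + 233 + 13, which has 4 terms.

4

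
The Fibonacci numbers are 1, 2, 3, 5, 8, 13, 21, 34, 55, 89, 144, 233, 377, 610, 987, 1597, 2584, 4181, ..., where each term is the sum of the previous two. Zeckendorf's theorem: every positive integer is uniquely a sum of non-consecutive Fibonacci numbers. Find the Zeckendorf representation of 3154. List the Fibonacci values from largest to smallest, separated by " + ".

Greedily peel off the largest Fibonacci term at each step:
largest Fibonacci ≤ 3154 is 2584; 3154 − 2584 = 570
largest Fibonacci ≤ 570 is 377; 570 − 377 = 193
largest Fibonacci ≤ 193 is 144; 193 − 144 = 49
largest Fibonacci ≤ 49 is 34; 49 − 34 = 15
largest Fibonacci ≤ 15 is 13; 15 − 13 = 2
largest Fibonacci ≤ 2 is 2; 2 − 2 = 0
So 3154 = 2584 + 377 + 144 + 34 + 13 + 2, with no two terms consecutive in the sequence.

2584 + 377 + 144 + 34 + 13 + 2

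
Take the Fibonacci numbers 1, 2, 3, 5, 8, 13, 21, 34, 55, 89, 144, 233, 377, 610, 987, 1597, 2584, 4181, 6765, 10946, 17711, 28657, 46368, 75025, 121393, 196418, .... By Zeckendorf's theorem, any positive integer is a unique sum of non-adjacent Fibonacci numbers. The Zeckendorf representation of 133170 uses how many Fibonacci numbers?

133170: greatest Fibonacci not exceeding it is 121393, leaving 11777
11777: greatest Fibonacci not exceeding it is 10946, leaving 831
831: greatest Fibonacci not exceeding it is 610, leaving 221
221: greatest Fibonacci not exceeding it is 144, leaving 77
77: greatest Fibonacci not exceeding it is 55, leaving 22
22: greatest Fibonacci not exceeding it is 21, leaving 1
1: greatest Fibonacci not exceeding it is 1, leaving 0
133170 = 121393 + 10946 + 610 + 144 + 55 + 21 + 1, which has 7 terms.

7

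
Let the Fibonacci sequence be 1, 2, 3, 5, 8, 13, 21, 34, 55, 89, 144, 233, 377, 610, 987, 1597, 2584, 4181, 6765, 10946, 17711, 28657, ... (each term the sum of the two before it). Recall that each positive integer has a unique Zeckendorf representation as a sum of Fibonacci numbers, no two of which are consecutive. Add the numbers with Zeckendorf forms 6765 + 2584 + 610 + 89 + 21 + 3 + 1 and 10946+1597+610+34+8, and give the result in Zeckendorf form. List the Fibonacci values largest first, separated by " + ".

The two numbers are 10073 and 13195, so their sum is 23268.
Greedily peel off the largest Fibonacci term at each step:
largest Fibonacci ≤ 23268 is 17711; 23268 − 17711 = 5557
largest Fibonacci ≤ 5557 is 4181; 5557 − 4181 = 1376
largest Fibonacci ≤ 1376 is 987; 1376 − 987 = 389
largest Fibonacci ≤ 389 is 377; 389 − 377 = 12
largest Fibonacci ≤ 12 is 8; 12 − 8 = 4
largest Fibonacci ≤ 4 is 3; 4 − 3 = 1
largest Fibonacci ≤ 1 is 1; 1 − 1 = 0

17711 + 4181 + 987 + 377 + 8 + 3 + 1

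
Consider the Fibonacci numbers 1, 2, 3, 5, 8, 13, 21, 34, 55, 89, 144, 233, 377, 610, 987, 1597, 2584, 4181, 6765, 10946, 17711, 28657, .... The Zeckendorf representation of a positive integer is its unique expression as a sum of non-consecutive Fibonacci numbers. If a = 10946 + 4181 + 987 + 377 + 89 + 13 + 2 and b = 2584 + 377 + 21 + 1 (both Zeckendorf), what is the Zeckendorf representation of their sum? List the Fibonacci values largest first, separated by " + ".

The two numbers are 16595 and 2983, so their sum is 19578.
Repeatedly subtract the largest Fibonacci number that fits:
largest Fibonacci ≤ 19578 is 17711; 19578 − 17711 = 1867
largest Fibonacci ≤ 1867 is 1597; 1867 − 1597 = 270
largest Fibonacci ≤ 270 is 233; 270 − 233 = 37
largest Fibonacci ≤ 37 is 34; 37 − 34 = 3
largest Fibonacci ≤ 3 is 3; 3 − 3 = 0

17711 + 1597 + 233 + 34 + 3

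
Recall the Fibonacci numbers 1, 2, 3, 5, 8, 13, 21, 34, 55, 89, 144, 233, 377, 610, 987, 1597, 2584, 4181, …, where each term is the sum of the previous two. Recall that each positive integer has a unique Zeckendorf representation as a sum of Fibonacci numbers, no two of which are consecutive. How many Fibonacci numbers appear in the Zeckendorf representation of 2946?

6

2946: greatest Fibonacci not exceeding it is 2584, leaving 362
362: greatest Fibonacci not exceeding it is 233, leaving 129
129: greatest Fibonacci not exceeding it is 89, leaving 40
40: greatest Fibonacci not exceeding it is 34, leaving 6
6: greatest Fibonacci not exceeding it is 5, leaving 1
1: greatest Fibonacci not exceeding it is 1, leaving 0
2946 = 2584 + 233 + 89 + 34 + 5 + 1, which has 6 terms.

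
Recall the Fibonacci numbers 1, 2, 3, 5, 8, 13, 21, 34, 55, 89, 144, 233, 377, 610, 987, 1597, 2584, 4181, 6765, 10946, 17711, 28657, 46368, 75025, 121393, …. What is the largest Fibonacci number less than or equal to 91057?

75025

75025 ≤ 91057 < 121393, so the largest Fibonacci number not exceeding 91057 is 75025.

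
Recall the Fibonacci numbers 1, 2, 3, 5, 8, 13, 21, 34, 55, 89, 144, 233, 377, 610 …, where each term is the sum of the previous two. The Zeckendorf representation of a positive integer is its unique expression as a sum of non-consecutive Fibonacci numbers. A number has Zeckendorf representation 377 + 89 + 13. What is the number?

377 + 89 + 13 = 479.

479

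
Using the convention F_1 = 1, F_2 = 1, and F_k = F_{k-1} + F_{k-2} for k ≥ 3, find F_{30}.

832040

Iterating the recurrence up to F_{26} = 121393 and F_{25} = 75025:
F_{27} = F_{26} + F_{25} = 121393 + 75025 = 196418
F_{28} = F_{27} + F_{26} = 196418 + 121393 = 317811
F_{29} = F_{28} + F_{27} = 317811 + 196418 = 514229
F_{30} = F_{29} + F_{28} = 514229 + 317811 = 832040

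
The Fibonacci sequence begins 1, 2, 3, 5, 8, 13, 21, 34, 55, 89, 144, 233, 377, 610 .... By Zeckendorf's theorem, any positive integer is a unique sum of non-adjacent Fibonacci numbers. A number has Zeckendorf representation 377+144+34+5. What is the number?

560

377+144+34+5 = 560.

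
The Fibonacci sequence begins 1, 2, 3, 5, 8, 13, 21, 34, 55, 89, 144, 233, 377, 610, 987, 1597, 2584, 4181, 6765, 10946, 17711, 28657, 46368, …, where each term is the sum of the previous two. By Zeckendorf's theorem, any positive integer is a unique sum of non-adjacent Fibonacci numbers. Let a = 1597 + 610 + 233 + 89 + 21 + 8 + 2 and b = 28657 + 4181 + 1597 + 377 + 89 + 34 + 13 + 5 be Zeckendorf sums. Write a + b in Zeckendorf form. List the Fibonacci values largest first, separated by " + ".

The two numbers are 2560 and 34953, so their sum is 37513.
take 28657 (≤ 37513); 37513 − 28657 = 8856
take 6765 (≤ 8856); 8856 − 6765 = 2091
take 1597 (≤ 2091); 2091 − 1597 = 494
take 377 (≤ 494); 494 − 377 = 117
take 89 (≤ 117); 117 − 89 = 28
take 21 (≤ 28); 28 − 21 = 7
take 5 (≤ 7); 7 − 5 = 2
take 2 (≤ 2); 2 − 2 = 0

28657 + 6765 + 1597 + 377 + 89 + 21 + 5 + 2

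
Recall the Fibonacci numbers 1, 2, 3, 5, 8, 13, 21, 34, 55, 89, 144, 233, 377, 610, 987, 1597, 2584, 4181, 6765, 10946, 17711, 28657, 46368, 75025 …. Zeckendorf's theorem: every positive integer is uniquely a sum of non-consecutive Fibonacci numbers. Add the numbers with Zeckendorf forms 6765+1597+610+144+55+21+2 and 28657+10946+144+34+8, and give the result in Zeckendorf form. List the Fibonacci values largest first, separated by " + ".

46368 + 2584 + 21 + 8 + 2

The two numbers are 9194 and 39789, so their sum is 48983.
48983: greatest Fibonacci not exceeding it is 46368, leaving 2615
2615: greatest Fibonacci not exceeding it is 2584, leaving 31
31: greatest Fibonacci not exceeding it is 21, leaving 10
10: greatest Fibonacci not exceeding it is 8, leaving 2
2: greatest Fibonacci not exceeding it is 2, leaving 0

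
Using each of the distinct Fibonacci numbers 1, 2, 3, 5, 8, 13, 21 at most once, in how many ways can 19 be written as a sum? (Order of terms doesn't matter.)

3

19 = 13+5+1 = 13+3+2+1 = 8+5+3+2+1 — 3 representations.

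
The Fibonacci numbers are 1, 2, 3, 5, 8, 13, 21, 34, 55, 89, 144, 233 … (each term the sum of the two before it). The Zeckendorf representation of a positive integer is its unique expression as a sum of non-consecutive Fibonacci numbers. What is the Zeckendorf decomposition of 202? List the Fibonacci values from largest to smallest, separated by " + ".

144 + 55 + 3

Greedy algorithm:
144 ≤ 202 < 233, so take 144; remainder 58
55 ≤ 58 < 89, so take 55; remainder 3
3 ≤ 3 < 5, so take 3; remainder 0
So 202 = 144 + 55 + 3, with no two terms consecutive in the sequence.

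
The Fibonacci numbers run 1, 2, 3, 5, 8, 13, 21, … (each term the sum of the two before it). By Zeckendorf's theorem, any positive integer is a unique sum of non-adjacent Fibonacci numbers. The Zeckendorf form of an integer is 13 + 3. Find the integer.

13 + 3 = 16.

16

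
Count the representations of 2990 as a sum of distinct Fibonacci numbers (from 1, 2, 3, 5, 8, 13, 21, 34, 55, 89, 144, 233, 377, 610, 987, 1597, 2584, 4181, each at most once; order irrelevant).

46

Each representation comes from the Zeckendorf form by replacing some F_k with F_{k−1} + F_{k−2} where possible.
2990 = 2584+377+21+8 = 2584+377+21+5+3 = 2584+233+144+21+8 = 2584+377+21+5+2+1 = … (42 more), for 46 in all.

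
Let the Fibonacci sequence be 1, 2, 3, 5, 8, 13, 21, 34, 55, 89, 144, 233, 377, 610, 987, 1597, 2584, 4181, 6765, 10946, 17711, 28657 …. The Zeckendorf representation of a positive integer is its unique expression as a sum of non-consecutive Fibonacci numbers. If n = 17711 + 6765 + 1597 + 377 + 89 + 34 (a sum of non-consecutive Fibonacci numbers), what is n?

26573

17711 + 6765 + 1597 + 377 + 89 + 34 = 26573.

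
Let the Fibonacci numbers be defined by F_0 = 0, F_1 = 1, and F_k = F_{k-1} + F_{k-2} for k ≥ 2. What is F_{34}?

5702887

Iterating the recurrence up to F_{27} = 196418 and F_{26} = 121393:
F_{28} = F_{27} + F_{26} = 196418 + 121393 = 317811
F_{29} = F_{28} + F_{27} = 317811 + 196418 = 514229
F_{30} = F_{29} + F_{28} = 514229 + 317811 = 832040
F_{31} = F_{30} + F_{29} = 832040 + 514229 = 1346269
F_{32} = F_{31} + F_{30} = 1346269 + 832040 = 2178309
F_{33} = F_{32} + F_{31} = 2178309 + 1346269 = 3524578
F_{34} = F_{33} + F_{32} = 3524578 + 2178309 = 5702887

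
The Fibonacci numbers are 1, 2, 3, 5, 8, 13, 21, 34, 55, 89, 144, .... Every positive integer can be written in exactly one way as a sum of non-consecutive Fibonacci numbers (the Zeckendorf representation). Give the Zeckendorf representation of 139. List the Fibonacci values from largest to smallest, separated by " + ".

89 + 34 + 13 + 3

Repeatedly subtract the largest Fibonacci number that fits:
subtract 89 from 139: 50 remains
subtract 34 from 50: 16 remains
subtract 13 from 16: 3 remains
subtract 3 from 3: 0 remains
So 139 = 89 + 34 + 13 + 3, with no two terms consecutive in the sequence.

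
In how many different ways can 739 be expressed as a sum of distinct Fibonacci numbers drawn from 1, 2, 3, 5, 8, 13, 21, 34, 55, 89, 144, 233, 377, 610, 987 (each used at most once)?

19

Each representation comes from the Zeckendorf form by replacing some F_k with F_{k−1} + F_{k−2} where possible.
739 = 610+89+34+5+1 = 610+89+34+3+2+1 = 610+89+21+13+5+1 = … (16 more), for 19 in all.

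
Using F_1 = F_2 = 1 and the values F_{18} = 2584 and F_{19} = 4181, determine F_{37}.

24157817

By F_{2k+1} = F_k² + F_{k+1}²: F_{37} = 2584² + 4181² = 6677056 + 17480761 = 24157817.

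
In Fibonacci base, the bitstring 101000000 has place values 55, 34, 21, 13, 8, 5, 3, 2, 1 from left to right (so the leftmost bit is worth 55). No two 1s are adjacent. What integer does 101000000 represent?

76

Summing the place values of the 1 bits: 55 + 21 = 76.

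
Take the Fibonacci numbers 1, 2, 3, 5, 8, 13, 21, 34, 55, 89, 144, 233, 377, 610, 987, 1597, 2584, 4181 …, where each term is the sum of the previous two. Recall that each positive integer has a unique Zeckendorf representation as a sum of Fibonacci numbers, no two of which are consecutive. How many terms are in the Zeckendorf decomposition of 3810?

5

take 2584 (≤ 3810); 3810 − 2584 = 1226
take 987 (≤ 1226); 1226 − 987 = 239
take 233 (≤ 239); 239 − 233 = 6
take 5 (≤ 6); 6 − 5 = 1
take 1 (≤ 1); 1 − 1 = 0
3810 = 2584 + 987 + 233 + 5 + 1, which has 5 terms.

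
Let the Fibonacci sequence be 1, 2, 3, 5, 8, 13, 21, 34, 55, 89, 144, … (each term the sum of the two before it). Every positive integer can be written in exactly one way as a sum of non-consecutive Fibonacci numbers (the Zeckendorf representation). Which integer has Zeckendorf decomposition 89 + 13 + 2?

89 + 13 + 2 = 104.

104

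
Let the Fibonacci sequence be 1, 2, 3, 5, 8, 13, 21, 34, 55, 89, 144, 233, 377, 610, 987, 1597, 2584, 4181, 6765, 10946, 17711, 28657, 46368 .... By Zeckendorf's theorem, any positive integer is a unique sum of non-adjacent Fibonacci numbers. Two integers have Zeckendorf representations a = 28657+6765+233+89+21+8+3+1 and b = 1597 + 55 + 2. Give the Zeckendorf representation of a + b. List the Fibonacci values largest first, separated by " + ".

The two numbers are 35777 and 1654, so their sum is 37431.
largest Fibonacci ≤ 37431 is 28657; 37431 − 28657 = 8774
largest Fibonacci ≤ 8774 is 6765; 8774 − 6765 = 2009
largest Fibonacci ≤ 2009 is 1597; 2009 − 1597 = 412
largest Fibonacci ≤ 412 is 377; 412 − 377 = 35
largest Fibonacci ≤ 35 is 34; 35 − 34 = 1
largest Fibonacci ≤ 1 is 1; 1 − 1 = 0

28657 + 6765 + 1597 + 377 + 34 + 1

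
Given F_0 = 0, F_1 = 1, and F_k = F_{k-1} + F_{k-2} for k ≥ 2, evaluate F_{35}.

9227465

Iterating the recurrence up to F_{30} = 832040 and F_{29} = 514229:
F_{31} = F_{30} + F_{29} = 832040 + 514229 = 1346269
F_{32} = F_{31} + F_{30} = 1346269 + 832040 = 2178309
F_{33} = F_{32} + F_{31} = 2178309 + 1346269 = 3524578
F_{34} = F_{33} + F_{32} = 3524578 + 2178309 = 5702887
F_{35} = F_{34} + F_{33} = 5702887 + 3524578 = 9227465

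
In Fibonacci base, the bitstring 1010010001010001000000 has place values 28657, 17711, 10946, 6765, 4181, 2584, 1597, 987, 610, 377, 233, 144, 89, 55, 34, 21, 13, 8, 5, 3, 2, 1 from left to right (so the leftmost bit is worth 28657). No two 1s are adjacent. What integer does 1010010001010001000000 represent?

Summing the place values of the 1 bits: 28657 + 10946 + 2584 + 377 + 144 + 21 = 42729.

42729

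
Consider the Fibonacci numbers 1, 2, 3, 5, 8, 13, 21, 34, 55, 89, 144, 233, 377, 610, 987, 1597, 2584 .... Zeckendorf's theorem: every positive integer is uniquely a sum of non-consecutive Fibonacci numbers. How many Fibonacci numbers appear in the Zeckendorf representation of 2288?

5

take 1597 (≤ 2288); 2288 − 1597 = 691
take 610 (≤ 691); 691 − 610 = 81
take 55 (≤ 81); 81 − 55 = 26
take 21 (≤ 26); 26 − 21 = 5
take 5 (≤ 5); 5 − 5 = 0
2288 = 1597 + 610 + 55 + 21 + 5, which has 5 terms.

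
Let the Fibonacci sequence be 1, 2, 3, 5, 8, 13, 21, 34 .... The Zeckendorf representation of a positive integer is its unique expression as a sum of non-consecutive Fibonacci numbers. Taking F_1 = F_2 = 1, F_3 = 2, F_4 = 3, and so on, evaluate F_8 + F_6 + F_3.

31

F_8 + F_6 + F_3 = 21 + 8 + 2 = 31.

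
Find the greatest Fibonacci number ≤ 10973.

10946 ≤ 10973 < 17711, so the largest Fibonacci number not exceeding 10973 is 10946.

10946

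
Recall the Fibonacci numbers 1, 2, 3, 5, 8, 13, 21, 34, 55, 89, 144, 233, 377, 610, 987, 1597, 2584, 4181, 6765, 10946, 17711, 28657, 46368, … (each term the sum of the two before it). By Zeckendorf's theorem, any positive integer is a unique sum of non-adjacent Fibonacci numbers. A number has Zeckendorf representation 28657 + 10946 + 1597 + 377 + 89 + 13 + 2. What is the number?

28657 + 10946 + 1597 + 377 + 89 + 13 + 2 = 41681.

41681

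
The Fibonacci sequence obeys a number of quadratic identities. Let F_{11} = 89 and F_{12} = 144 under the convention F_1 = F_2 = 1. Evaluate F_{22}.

17711

By the doubling identity F_{2k} = F_k(2F_{k+1} − F_k): F_{22} = 89·(2·144 − 89) = 89·199 = 17711.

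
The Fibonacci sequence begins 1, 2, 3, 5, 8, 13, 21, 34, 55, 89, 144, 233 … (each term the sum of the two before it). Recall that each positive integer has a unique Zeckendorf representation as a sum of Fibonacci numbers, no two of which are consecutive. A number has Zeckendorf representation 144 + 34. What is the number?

144 + 34 = 178.

178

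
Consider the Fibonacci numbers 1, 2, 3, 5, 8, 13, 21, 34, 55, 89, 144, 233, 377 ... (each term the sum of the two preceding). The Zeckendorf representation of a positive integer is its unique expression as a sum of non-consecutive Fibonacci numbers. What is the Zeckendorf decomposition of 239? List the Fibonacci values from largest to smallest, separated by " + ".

233 + 5 + 1

233 ≤ 239 < 377, so take 233; remainder 6
5 ≤ 6 < 8, so take 5; remainder 1
1 ≤ 1 < 2, so take 1; remainder 0
So 239 = 233 + 5 + 1, with no two terms consecutive in the sequence.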